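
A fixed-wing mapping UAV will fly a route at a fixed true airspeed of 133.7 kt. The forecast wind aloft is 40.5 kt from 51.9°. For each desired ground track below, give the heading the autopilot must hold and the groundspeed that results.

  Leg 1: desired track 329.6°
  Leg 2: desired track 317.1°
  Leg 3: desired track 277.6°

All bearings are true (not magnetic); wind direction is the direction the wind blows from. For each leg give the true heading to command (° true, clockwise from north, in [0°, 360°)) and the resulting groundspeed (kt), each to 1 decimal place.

Leg 1: heading=347.1°, groundspeed=122.1 kt
Leg 2: heading=334.7°, groundspeed=130.9 kt
Leg 3: heading=290.1°, groundspeed=158.8 kt

Leg 1: desired track 329.6°; wind correction +17.5° → command heading 347.1°, groundspeed 122.1 kt
Leg 2: desired track 317.1°; wind correction +17.6° → command heading 334.7°, groundspeed 130.9 kt
Leg 3: desired track 277.6°; wind correction +12.5° → command heading 290.1°, groundspeed 158.8 kt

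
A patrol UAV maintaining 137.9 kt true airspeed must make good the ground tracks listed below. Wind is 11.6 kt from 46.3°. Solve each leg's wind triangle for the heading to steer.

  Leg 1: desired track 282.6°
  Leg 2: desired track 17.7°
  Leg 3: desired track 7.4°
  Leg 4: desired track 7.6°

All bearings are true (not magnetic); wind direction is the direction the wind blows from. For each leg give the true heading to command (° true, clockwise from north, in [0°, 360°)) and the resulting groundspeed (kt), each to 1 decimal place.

Leg 1: desired track 282.6°; wind correction +4.0° → command heading 286.6°, groundspeed 144.0 kt
Leg 2: desired track 17.7°; wind correction +2.3° → command heading 20.0°, groundspeed 127.6 kt
Leg 3: desired track 7.4°; wind correction +3.0° → command heading 10.4°, groundspeed 128.7 kt
Leg 4: desired track 7.6°; wind correction +3.0° → command heading 10.6°, groundspeed 128.7 kt

Leg 1: heading=286.6°, groundspeed=144.0 kt
Leg 2: heading=20.0°, groundspeed=127.6 kt
Leg 3: heading=10.4°, groundspeed=128.7 kt
Leg 4: heading=10.6°, groundspeed=128.7 kt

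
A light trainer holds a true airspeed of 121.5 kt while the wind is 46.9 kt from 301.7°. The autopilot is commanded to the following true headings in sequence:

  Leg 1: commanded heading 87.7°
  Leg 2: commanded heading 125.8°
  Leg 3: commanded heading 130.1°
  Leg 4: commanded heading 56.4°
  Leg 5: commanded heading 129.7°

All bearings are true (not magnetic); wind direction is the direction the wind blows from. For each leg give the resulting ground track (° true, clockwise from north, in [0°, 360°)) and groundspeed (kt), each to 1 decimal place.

Leg 1: heading 87.7°; drift +9.3° → track 97.0°, groundspeed 162.5 kt
Leg 2: heading 125.8°; drift -1.1° → track 124.7°, groundspeed 168.3 kt
Leg 3: heading 130.1°; drift -2.3° → track 127.8°, groundspeed 168.0 kt
Leg 4: heading 56.4°; drift +16.8° → track 73.2°, groundspeed 147.4 kt
Leg 5: heading 129.7°; drift -2.2° → track 127.5°, groundspeed 168.1 kt

Leg 1: track=97.0°, groundspeed=162.5 kt
Leg 2: track=124.7°, groundspeed=168.3 kt
Leg 3: track=127.8°, groundspeed=168.0 kt
Leg 4: track=73.2°, groundspeed=147.4 kt
Leg 5: track=127.5°, groundspeed=168.1 kt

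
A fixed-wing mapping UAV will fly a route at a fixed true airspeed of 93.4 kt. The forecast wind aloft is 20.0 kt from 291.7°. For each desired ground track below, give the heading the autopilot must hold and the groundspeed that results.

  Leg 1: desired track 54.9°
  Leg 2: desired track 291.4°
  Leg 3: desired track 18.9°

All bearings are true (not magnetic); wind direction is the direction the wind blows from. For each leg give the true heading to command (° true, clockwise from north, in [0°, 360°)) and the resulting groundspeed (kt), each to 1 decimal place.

Leg 1: desired track 54.9°; wind correction -10.3° → command heading 44.6°, groundspeed 102.8 kt
Leg 2: desired track 291.4°; wind correction +0.1° → command heading 291.5°, groundspeed 73.4 kt
Leg 3: desired track 18.9°; wind correction -12.3° → command heading 6.6°, groundspeed 90.3 kt

Leg 1: heading=44.6°, groundspeed=102.8 kt
Leg 2: heading=291.5°, groundspeed=73.4 kt
Leg 3: heading=6.6°, groundspeed=90.3 kt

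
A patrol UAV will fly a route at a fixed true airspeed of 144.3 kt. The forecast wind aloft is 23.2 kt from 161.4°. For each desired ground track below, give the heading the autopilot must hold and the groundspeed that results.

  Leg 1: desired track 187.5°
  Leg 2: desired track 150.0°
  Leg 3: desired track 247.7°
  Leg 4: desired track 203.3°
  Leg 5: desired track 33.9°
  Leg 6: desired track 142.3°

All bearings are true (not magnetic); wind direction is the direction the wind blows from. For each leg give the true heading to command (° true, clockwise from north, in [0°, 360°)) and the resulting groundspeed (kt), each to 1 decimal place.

Leg 1: desired track 187.5°; wind correction -4.1° → command heading 183.4°, groundspeed 123.1 kt
Leg 2: desired track 150.0°; wind correction +1.8° → command heading 151.8°, groundspeed 121.5 kt
Leg 3: desired track 247.7°; wind correction -9.2° → command heading 238.5°, groundspeed 140.9 kt
Leg 4: desired track 203.3°; wind correction -6.2° → command heading 197.1°, groundspeed 126.2 kt
Leg 5: desired track 33.9°; wind correction +7.3° → command heading 41.2°, groundspeed 157.2 kt
Leg 6: desired track 142.3°; wind correction +3.0° → command heading 145.3°, groundspeed 122.2 kt

Leg 1: heading=183.4°, groundspeed=123.1 kt
Leg 2: heading=151.8°, groundspeed=121.5 kt
Leg 3: heading=238.5°, groundspeed=140.9 kt
Leg 4: heading=197.1°, groundspeed=126.2 kt
Leg 5: heading=41.2°, groundspeed=157.2 kt
Leg 6: heading=145.3°, groundspeed=122.2 kt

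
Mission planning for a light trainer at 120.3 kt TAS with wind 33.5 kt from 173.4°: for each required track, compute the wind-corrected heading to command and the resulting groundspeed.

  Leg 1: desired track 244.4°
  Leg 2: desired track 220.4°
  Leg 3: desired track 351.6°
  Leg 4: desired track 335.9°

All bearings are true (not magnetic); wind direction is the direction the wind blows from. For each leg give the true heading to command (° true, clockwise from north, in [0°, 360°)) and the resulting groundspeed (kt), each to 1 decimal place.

Leg 1: heading=229.1°, groundspeed=105.1 kt
Leg 2: heading=208.6°, groundspeed=94.9 kt
Leg 3: heading=351.1°, groundspeed=153.8 kt
Leg 4: heading=331.1°, groundspeed=151.8 kt

Leg 1: desired track 244.4°; wind correction -15.3° → command heading 229.1°, groundspeed 105.1 kt
Leg 2: desired track 220.4°; wind correction -11.8° → command heading 208.6°, groundspeed 94.9 kt
Leg 3: desired track 351.6°; wind correction -0.5° → command heading 351.1°, groundspeed 153.8 kt
Leg 4: desired track 335.9°; wind correction -4.8° → command heading 331.1°, groundspeed 151.8 kt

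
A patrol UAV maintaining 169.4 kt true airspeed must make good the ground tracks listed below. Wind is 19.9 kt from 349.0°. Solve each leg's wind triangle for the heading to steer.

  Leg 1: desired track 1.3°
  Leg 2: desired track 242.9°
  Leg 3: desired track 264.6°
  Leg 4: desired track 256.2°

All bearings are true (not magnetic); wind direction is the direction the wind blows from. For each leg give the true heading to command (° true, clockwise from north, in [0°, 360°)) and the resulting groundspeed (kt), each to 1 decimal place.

Leg 1: heading=359.9°, groundspeed=149.9 kt
Leg 2: heading=249.4°, groundspeed=173.8 kt
Leg 3: heading=271.3°, groundspeed=166.3 kt
Leg 4: heading=262.9°, groundspeed=169.2 kt

Leg 1: desired track 1.3°; wind correction -1.4° → command heading 359.9°, groundspeed 149.9 kt
Leg 2: desired track 242.9°; wind correction +6.5° → command heading 249.4°, groundspeed 173.8 kt
Leg 3: desired track 264.6°; wind correction +6.7° → command heading 271.3°, groundspeed 166.3 kt
Leg 4: desired track 256.2°; wind correction +6.7° → command heading 262.9°, groundspeed 169.2 kt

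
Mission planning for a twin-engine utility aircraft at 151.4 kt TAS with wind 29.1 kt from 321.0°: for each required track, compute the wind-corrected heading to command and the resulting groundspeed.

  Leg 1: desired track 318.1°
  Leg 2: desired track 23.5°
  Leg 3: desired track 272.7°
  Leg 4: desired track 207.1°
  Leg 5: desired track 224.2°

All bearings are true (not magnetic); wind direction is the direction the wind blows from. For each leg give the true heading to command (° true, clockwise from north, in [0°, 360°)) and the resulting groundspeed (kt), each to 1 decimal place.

Leg 1: heading=318.7°, groundspeed=122.3 kt
Leg 2: heading=13.7°, groundspeed=135.7 kt
Leg 3: heading=281.0°, groundspeed=130.5 kt
Leg 4: heading=217.2°, groundspeed=160.8 kt
Leg 5: heading=235.2°, groundspeed=152.1 kt

Leg 1: desired track 318.1°; wind correction +0.6° → command heading 318.7°, groundspeed 122.3 kt
Leg 2: desired track 23.5°; wind correction -9.8° → command heading 13.7°, groundspeed 135.7 kt
Leg 3: desired track 272.7°; wind correction +8.3° → command heading 281.0°, groundspeed 130.5 kt
Leg 4: desired track 207.1°; wind correction +10.1° → command heading 217.2°, groundspeed 160.8 kt
Leg 5: desired track 224.2°; wind correction +11.0° → command heading 235.2°, groundspeed 152.1 kt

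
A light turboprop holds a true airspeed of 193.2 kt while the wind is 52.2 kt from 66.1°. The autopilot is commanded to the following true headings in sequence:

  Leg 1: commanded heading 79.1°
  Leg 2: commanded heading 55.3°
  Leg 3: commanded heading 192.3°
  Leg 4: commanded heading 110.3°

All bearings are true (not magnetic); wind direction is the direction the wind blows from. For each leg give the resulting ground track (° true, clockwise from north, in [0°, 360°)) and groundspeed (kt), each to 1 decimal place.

Leg 1: track=83.8°, groundspeed=142.8 kt
Leg 2: track=51.4°, groundspeed=142.3 kt
Leg 3: track=202.9°, groundspeed=228.0 kt
Leg 4: track=123.4°, groundspeed=160.0 kt

Leg 1: heading 79.1°; drift +4.7° → track 83.8°, groundspeed 142.8 kt
Leg 2: heading 55.3°; drift -3.9° → track 51.4°, groundspeed 142.3 kt
Leg 3: heading 192.3°; drift +10.6° → track 202.9°, groundspeed 228.0 kt
Leg 4: heading 110.3°; drift +13.1° → track 123.4°, groundspeed 160.0 kt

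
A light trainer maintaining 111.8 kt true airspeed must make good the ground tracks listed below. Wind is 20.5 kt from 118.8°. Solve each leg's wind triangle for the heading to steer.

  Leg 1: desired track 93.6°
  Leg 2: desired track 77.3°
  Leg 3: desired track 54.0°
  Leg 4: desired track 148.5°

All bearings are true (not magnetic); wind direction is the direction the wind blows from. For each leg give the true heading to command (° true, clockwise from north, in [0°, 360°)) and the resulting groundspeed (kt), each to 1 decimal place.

Leg 1: desired track 93.6°; wind correction +4.5° → command heading 98.1°, groundspeed 92.9 kt
Leg 2: desired track 77.3°; wind correction +7.0° → command heading 84.3°, groundspeed 95.6 kt
Leg 3: desired track 54.0°; wind correction +9.6° → command heading 63.6°, groundspeed 101.5 kt
Leg 4: desired track 148.5°; wind correction -5.2° → command heading 143.3°, groundspeed 93.5 kt

Leg 1: heading=98.1°, groundspeed=92.9 kt
Leg 2: heading=84.3°, groundspeed=95.6 kt
Leg 3: heading=63.6°, groundspeed=101.5 kt
Leg 4: heading=143.3°, groundspeed=93.5 kt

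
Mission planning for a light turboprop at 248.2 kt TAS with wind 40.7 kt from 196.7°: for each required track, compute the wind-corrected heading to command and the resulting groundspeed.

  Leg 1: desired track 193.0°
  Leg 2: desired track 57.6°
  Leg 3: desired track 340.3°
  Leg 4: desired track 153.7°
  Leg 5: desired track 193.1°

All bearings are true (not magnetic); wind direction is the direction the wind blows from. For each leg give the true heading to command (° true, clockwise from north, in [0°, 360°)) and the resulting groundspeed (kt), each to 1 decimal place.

Leg 1: desired track 193.0°; wind correction +0.6° → command heading 193.6°, groundspeed 207.6 kt
Leg 2: desired track 57.6°; wind correction +6.2° → command heading 63.8°, groundspeed 277.5 kt
Leg 3: desired track 340.3°; wind correction -5.6° → command heading 334.7°, groundspeed 279.8 kt
Leg 4: desired track 153.7°; wind correction +6.4° → command heading 160.1°, groundspeed 216.9 kt
Leg 5: desired track 193.1°; wind correction +0.6° → command heading 193.7°, groundspeed 207.6 kt

Leg 1: heading=193.6°, groundspeed=207.6 kt
Leg 2: heading=63.8°, groundspeed=277.5 kt
Leg 3: heading=334.7°, groundspeed=279.8 kt
Leg 4: heading=160.1°, groundspeed=216.9 kt
Leg 5: heading=193.7°, groundspeed=207.6 kt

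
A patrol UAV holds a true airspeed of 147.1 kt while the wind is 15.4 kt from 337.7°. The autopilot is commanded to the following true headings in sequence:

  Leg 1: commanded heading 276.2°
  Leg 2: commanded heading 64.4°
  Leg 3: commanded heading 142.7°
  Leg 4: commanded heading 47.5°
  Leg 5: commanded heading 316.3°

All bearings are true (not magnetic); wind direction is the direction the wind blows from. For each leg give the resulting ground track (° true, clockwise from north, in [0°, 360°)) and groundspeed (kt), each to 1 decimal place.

Leg 1: track=270.7°, groundspeed=140.4 kt
Leg 2: track=70.4°, groundspeed=147.0 kt
Leg 3: track=144.1°, groundspeed=162.0 kt
Leg 4: track=53.3°, groundspeed=142.5 kt
Leg 5: track=313.9°, groundspeed=132.9 kt

Leg 1: heading 276.2°; drift -5.5° → track 270.7°, groundspeed 140.4 kt
Leg 2: heading 64.4°; drift +6.0° → track 70.4°, groundspeed 147.0 kt
Leg 3: heading 142.7°; drift +1.4° → track 144.1°, groundspeed 162.0 kt
Leg 4: heading 47.5°; drift +5.8° → track 53.3°, groundspeed 142.5 kt
Leg 5: heading 316.3°; drift -2.4° → track 313.9°, groundspeed 132.9 kt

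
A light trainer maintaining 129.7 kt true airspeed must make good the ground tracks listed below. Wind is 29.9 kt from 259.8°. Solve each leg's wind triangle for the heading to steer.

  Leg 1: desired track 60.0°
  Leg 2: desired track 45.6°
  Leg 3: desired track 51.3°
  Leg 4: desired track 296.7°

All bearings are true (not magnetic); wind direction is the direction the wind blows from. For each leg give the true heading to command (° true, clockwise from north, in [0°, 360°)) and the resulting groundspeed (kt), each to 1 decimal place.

Leg 1: heading=55.5°, groundspeed=157.4 kt
Leg 2: heading=38.2°, groundspeed=153.3 kt
Leg 3: heading=45.0°, groundspeed=155.2 kt
Leg 4: heading=288.7°, groundspeed=104.5 kt

Leg 1: desired track 60.0°; wind correction -4.5° → command heading 55.5°, groundspeed 157.4 kt
Leg 2: desired track 45.6°; wind correction -7.4° → command heading 38.2°, groundspeed 153.3 kt
Leg 3: desired track 51.3°; wind correction -6.3° → command heading 45.0°, groundspeed 155.2 kt
Leg 4: desired track 296.7°; wind correction -8.0° → command heading 288.7°, groundspeed 104.5 kt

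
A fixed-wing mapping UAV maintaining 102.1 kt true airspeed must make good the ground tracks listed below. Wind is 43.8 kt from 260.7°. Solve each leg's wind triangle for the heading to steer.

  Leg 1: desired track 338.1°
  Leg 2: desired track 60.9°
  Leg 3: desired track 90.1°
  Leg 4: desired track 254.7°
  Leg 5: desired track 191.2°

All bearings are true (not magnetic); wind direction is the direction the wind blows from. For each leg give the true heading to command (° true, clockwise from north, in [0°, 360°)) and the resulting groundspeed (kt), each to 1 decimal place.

Leg 1: desired track 338.1°; wind correction -24.7° → command heading 313.4°, groundspeed 83.2 kt
Leg 2: desired track 60.9°; wind correction -8.4° → command heading 52.5°, groundspeed 142.2 kt
Leg 3: desired track 90.1°; wind correction +4.0° → command heading 94.1°, groundspeed 145.1 kt
Leg 4: desired track 254.7°; wind correction +2.6° → command heading 257.3°, groundspeed 58.4 kt
Leg 5: desired track 191.2°; wind correction +23.7° → command heading 214.9°, groundspeed 78.2 kt

Leg 1: heading=313.4°, groundspeed=83.2 kt
Leg 2: heading=52.5°, groundspeed=142.2 kt
Leg 3: heading=94.1°, groundspeed=145.1 kt
Leg 4: heading=257.3°, groundspeed=58.4 kt
Leg 5: heading=214.9°, groundspeed=78.2 kt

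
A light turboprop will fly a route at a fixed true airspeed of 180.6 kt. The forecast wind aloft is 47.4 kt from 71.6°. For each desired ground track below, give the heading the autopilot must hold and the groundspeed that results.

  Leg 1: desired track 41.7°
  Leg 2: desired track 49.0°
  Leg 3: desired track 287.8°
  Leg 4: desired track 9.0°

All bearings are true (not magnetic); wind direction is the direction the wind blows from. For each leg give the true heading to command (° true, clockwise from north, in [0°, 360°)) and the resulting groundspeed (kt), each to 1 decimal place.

Leg 1: heading=49.2°, groundspeed=138.0 kt
Leg 2: heading=54.8°, groundspeed=135.9 kt
Leg 3: heading=296.7°, groundspeed=216.7 kt
Leg 4: heading=22.5°, groundspeed=153.8 kt

Leg 1: desired track 41.7°; wind correction +7.5° → command heading 49.2°, groundspeed 138.0 kt
Leg 2: desired track 49.0°; wind correction +5.8° → command heading 54.8°, groundspeed 135.9 kt
Leg 3: desired track 287.8°; wind correction +8.9° → command heading 296.7°, groundspeed 216.7 kt
Leg 4: desired track 9.0°; wind correction +13.5° → command heading 22.5°, groundspeed 153.8 kt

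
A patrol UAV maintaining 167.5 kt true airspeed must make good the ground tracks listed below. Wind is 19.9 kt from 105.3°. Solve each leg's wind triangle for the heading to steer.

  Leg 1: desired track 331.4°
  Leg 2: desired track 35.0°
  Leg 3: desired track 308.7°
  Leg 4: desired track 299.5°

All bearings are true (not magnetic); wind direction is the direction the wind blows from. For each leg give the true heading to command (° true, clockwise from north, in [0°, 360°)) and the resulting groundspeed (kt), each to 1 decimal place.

Leg 1: desired track 331.4°; wind correction +4.9° → command heading 336.3°, groundspeed 180.7 kt
Leg 2: desired track 35.0°; wind correction +6.4° → command heading 41.4°, groundspeed 159.7 kt
Leg 3: desired track 308.7°; wind correction +2.7° → command heading 311.4°, groundspeed 185.6 kt
Leg 4: desired track 299.5°; wind correction +1.7° → command heading 301.2°, groundspeed 186.7 kt

Leg 1: heading=336.3°, groundspeed=180.7 kt
Leg 2: heading=41.4°, groundspeed=159.7 kt
Leg 3: heading=311.4°, groundspeed=185.6 kt
Leg 4: heading=301.2°, groundspeed=186.7 kt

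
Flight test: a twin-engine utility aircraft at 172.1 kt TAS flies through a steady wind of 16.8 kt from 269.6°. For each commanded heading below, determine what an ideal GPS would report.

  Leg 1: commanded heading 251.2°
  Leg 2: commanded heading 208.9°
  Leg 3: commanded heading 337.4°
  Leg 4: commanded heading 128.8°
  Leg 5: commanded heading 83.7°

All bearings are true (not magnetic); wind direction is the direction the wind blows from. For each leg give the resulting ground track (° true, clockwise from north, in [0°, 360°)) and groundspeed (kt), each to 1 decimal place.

Leg 1: track=249.3°, groundspeed=156.2 kt
Leg 2: track=203.8°, groundspeed=164.5 kt
Leg 3: track=342.8°, groundspeed=166.5 kt
Leg 4: track=125.5°, groundspeed=185.4 kt
Leg 5: track=84.2°, groundspeed=188.8 kt

Leg 1: heading 251.2°; drift -1.9° → track 249.3°, groundspeed 156.2 kt
Leg 2: heading 208.9°; drift -5.1° → track 203.8°, groundspeed 164.5 kt
Leg 3: heading 337.4°; drift +5.4° → track 342.8°, groundspeed 166.5 kt
Leg 4: heading 128.8°; drift -3.3° → track 125.5°, groundspeed 185.4 kt
Leg 5: heading 83.7°; drift +0.5° → track 84.2°, groundspeed 188.8 kt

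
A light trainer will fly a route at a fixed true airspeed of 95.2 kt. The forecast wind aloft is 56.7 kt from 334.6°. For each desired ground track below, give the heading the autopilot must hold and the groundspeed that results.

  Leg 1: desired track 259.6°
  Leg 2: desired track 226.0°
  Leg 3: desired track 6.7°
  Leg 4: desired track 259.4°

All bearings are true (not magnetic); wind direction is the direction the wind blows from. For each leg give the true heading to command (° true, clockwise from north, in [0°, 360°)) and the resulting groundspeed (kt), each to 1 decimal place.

Leg 1: desired track 259.6°; wind correction +35.1° → command heading 294.7°, groundspeed 63.2 kt
Leg 2: desired track 226.0°; wind correction +34.4° → command heading 260.4°, groundspeed 96.7 kt
Leg 3: desired track 6.7°; wind correction -18.5° → command heading 348.2°, groundspeed 42.3 kt
Leg 4: desired track 259.4°; wind correction +35.2° → command heading 294.6°, groundspeed 63.3 kt

Leg 1: heading=294.7°, groundspeed=63.2 kt
Leg 2: heading=260.4°, groundspeed=96.7 kt
Leg 3: heading=348.2°, groundspeed=42.3 kt
Leg 4: heading=294.6°, groundspeed=63.3 kt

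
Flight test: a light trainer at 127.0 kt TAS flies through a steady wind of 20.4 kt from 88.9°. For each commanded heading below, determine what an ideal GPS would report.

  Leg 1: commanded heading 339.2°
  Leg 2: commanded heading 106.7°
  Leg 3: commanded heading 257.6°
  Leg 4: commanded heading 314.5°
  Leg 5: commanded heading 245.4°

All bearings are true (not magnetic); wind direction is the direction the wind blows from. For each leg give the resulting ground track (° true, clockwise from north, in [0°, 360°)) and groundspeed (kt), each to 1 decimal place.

Leg 1: track=331.0°, groundspeed=135.2 kt
Leg 2: track=110.0°, groundspeed=107.8 kt
Leg 3: track=259.2°, groundspeed=147.1 kt
Leg 4: track=308.6°, groundspeed=142.0 kt
Leg 5: track=248.6°, groundspeed=145.9 kt

Leg 1: heading 339.2°; drift -8.2° → track 331.0°, groundspeed 135.2 kt
Leg 2: heading 106.7°; drift +3.3° → track 110.0°, groundspeed 107.8 kt
Leg 3: heading 257.6°; drift +1.6° → track 259.2°, groundspeed 147.1 kt
Leg 4: heading 314.5°; drift -5.9° → track 308.6°, groundspeed 142.0 kt
Leg 5: heading 245.4°; drift +3.2° → track 248.6°, groundspeed 145.9 kt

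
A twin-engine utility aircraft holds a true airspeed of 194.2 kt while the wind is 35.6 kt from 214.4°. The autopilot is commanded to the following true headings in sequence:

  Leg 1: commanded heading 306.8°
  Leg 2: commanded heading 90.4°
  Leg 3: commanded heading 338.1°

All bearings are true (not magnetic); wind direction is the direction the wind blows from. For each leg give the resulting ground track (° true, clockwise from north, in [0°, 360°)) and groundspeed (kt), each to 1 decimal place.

Leg 1: heading 306.8°; drift +10.3° → track 317.1°, groundspeed 198.9 kt
Leg 2: heading 90.4°; drift -7.8° → track 82.6°, groundspeed 216.1 kt
Leg 3: heading 338.1°; drift +7.9° → track 346.0°, groundspeed 216.0 kt

Leg 1: track=317.1°, groundspeed=198.9 kt
Leg 2: track=82.6°, groundspeed=216.1 kt
Leg 3: track=346.0°, groundspeed=216.0 kt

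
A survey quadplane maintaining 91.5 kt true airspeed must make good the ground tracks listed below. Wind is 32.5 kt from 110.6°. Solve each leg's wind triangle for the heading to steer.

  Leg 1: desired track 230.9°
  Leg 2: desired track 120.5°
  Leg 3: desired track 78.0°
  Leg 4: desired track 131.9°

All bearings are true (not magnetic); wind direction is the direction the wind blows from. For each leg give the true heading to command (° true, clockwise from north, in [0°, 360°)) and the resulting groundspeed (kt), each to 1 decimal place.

Leg 1: desired track 230.9°; wind correction -17.9° → command heading 213.0°, groundspeed 103.5 kt
Leg 2: desired track 120.5°; wind correction -3.5° → command heading 117.0°, groundspeed 59.3 kt
Leg 3: desired track 78.0°; wind correction +11.0° → command heading 89.0°, groundspeed 62.4 kt
Leg 4: desired track 131.9°; wind correction -7.4° → command heading 124.5°, groundspeed 60.5 kt

Leg 1: heading=213.0°, groundspeed=103.5 kt
Leg 2: heading=117.0°, groundspeed=59.3 kt
Leg 3: heading=89.0°, groundspeed=62.4 kt
Leg 4: heading=124.5°, groundspeed=60.5 kt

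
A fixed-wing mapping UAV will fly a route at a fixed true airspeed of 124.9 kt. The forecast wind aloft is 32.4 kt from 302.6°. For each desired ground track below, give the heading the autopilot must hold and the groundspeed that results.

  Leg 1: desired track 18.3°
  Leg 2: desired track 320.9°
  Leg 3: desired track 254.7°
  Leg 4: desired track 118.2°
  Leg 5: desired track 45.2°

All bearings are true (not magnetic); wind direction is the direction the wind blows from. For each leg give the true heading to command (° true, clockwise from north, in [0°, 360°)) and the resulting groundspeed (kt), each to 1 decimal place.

Leg 1: heading=3.7°, groundspeed=112.9 kt
Leg 2: heading=316.2°, groundspeed=93.7 kt
Leg 3: heading=265.8°, groundspeed=100.8 kt
Leg 4: heading=117.1°, groundspeed=157.2 kt
Leg 5: heading=30.5°, groundspeed=127.9 kt

Leg 1: desired track 18.3°; wind correction -14.6° → command heading 3.7°, groundspeed 112.9 kt
Leg 2: desired track 320.9°; wind correction -4.7° → command heading 316.2°, groundspeed 93.7 kt
Leg 3: desired track 254.7°; wind correction +11.1° → command heading 265.8°, groundspeed 100.8 kt
Leg 4: desired track 118.2°; wind correction -1.1° → command heading 117.1°, groundspeed 157.2 kt
Leg 5: desired track 45.2°; wind correction -14.7° → command heading 30.5°, groundspeed 127.9 kt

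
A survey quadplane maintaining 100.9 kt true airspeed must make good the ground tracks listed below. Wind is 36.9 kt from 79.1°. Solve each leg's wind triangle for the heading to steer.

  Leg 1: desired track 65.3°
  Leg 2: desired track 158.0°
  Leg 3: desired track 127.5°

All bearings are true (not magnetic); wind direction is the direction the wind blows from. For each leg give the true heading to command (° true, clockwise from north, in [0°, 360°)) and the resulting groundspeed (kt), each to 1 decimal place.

Leg 1: desired track 65.3°; wind correction +5.0° → command heading 70.3°, groundspeed 64.7 kt
Leg 2: desired track 158.0°; wind correction -21.0° → command heading 137.0°, groundspeed 87.1 kt
Leg 3: desired track 127.5°; wind correction -15.9° → command heading 111.6°, groundspeed 72.6 kt

Leg 1: heading=70.3°, groundspeed=64.7 kt
Leg 2: heading=137.0°, groundspeed=87.1 kt
Leg 3: heading=111.6°, groundspeed=72.6 kt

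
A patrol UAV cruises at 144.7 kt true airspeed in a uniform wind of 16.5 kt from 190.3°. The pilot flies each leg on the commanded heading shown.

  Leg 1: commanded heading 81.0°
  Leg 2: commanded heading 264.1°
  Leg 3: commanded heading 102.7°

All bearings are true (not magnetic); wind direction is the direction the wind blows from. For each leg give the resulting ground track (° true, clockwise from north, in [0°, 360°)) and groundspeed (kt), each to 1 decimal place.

Leg 1: heading 81.0°; drift -5.9° → track 75.1°, groundspeed 151.0 kt
Leg 2: heading 264.1°; drift +6.5° → track 270.6°, groundspeed 141.0 kt
Leg 3: heading 102.7°; drift -6.5° → track 96.2°, groundspeed 144.9 kt

Leg 1: track=75.1°, groundspeed=151.0 kt
Leg 2: track=270.6°, groundspeed=141.0 kt
Leg 3: track=96.2°, groundspeed=144.9 kt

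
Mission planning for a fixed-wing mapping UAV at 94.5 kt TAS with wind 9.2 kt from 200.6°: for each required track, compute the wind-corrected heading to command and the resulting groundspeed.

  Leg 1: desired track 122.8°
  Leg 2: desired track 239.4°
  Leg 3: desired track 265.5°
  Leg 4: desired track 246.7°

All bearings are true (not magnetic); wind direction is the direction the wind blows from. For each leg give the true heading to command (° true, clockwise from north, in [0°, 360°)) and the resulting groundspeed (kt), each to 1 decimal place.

Leg 1: heading=128.3°, groundspeed=92.1 kt
Leg 2: heading=235.9°, groundspeed=87.2 kt
Leg 3: heading=260.4°, groundspeed=90.2 kt
Leg 4: heading=242.7°, groundspeed=87.9 kt

Leg 1: desired track 122.8°; wind correction +5.5° → command heading 128.3°, groundspeed 92.1 kt
Leg 2: desired track 239.4°; wind correction -3.5° → command heading 235.9°, groundspeed 87.2 kt
Leg 3: desired track 265.5°; wind correction -5.1° → command heading 260.4°, groundspeed 90.2 kt
Leg 4: desired track 246.7°; wind correction -4.0° → command heading 242.7°, groundspeed 87.9 kt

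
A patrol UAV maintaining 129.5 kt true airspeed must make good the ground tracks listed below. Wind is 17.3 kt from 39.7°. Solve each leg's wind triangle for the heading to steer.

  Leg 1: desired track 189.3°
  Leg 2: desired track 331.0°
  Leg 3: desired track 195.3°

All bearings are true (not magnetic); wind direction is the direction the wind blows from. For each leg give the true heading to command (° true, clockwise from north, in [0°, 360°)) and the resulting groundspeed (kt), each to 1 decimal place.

Leg 1: desired track 189.3°; wind correction -3.9° → command heading 185.4°, groundspeed 144.1 kt
Leg 2: desired track 331.0°; wind correction +7.1° → command heading 338.1°, groundspeed 122.2 kt
Leg 3: desired track 195.3°; wind correction -3.2° → command heading 192.1°, groundspeed 145.1 kt

Leg 1: heading=185.4°, groundspeed=144.1 kt
Leg 2: heading=338.1°, groundspeed=122.2 kt
Leg 3: heading=192.1°, groundspeed=145.1 kt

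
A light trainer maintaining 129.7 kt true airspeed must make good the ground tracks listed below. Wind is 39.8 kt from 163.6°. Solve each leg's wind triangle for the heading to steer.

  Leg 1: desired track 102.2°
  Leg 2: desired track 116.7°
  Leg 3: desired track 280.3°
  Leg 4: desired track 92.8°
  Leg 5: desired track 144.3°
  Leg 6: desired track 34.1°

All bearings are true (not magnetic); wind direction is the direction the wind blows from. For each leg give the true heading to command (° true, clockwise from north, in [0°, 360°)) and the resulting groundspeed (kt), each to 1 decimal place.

Leg 1: desired track 102.2°; wind correction +15.6° → command heading 117.8°, groundspeed 105.9 kt
Leg 2: desired track 116.7°; wind correction +12.9° → command heading 129.6°, groundspeed 99.2 kt
Leg 3: desired track 280.3°; wind correction -15.9° → command heading 264.4°, groundspeed 142.6 kt
Leg 4: desired track 92.8°; wind correction +16.8° → command heading 109.6°, groundspeed 111.0 kt
Leg 5: desired track 144.3°; wind correction +5.8° → command heading 150.1°, groundspeed 91.5 kt
Leg 6: desired track 34.1°; wind correction +13.7° → command heading 47.8°, groundspeed 151.3 kt

Leg 1: heading=117.8°, groundspeed=105.9 kt
Leg 2: heading=129.6°, groundspeed=99.2 kt
Leg 3: heading=264.4°, groundspeed=142.6 kt
Leg 4: heading=109.6°, groundspeed=111.0 kt
Leg 5: heading=150.1°, groundspeed=91.5 kt
Leg 6: heading=47.8°, groundspeed=151.3 kt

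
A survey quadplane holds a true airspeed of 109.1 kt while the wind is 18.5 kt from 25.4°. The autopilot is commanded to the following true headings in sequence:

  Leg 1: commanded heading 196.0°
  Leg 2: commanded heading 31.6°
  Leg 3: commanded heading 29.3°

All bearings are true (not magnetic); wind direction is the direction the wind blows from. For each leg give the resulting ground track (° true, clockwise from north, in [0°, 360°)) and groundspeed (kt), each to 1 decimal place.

Leg 1: track=197.4°, groundspeed=127.4 kt
Leg 2: track=32.9°, groundspeed=90.7 kt
Leg 3: track=30.1°, groundspeed=90.7 kt

Leg 1: heading 196.0°; drift +1.4° → track 197.4°, groundspeed 127.4 kt
Leg 2: heading 31.6°; drift +1.3° → track 32.9°, groundspeed 90.7 kt
Leg 3: heading 29.3°; drift +0.8° → track 30.1°, groundspeed 90.7 kt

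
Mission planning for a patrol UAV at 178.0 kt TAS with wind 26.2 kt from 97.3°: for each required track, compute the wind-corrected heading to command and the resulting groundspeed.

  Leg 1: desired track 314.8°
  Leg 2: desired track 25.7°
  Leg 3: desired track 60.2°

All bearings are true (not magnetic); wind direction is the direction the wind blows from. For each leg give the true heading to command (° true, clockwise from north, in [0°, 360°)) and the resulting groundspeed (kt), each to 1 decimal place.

Leg 1: desired track 314.8°; wind correction +5.1° → command heading 319.9°, groundspeed 198.1 kt
Leg 2: desired track 25.7°; wind correction +8.0° → command heading 33.7°, groundspeed 168.0 kt
Leg 3: desired track 60.2°; wind correction +5.1° → command heading 65.3°, groundspeed 156.4 kt

Leg 1: heading=319.9°, groundspeed=198.1 kt
Leg 2: heading=33.7°, groundspeed=168.0 kt
Leg 3: heading=65.3°, groundspeed=156.4 kt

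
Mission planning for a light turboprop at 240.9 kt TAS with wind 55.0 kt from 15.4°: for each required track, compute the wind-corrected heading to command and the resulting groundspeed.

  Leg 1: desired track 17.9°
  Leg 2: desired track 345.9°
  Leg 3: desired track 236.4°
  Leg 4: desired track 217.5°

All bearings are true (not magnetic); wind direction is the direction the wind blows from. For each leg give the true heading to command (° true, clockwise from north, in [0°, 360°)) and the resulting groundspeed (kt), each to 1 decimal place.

Leg 1: heading=17.3°, groundspeed=185.9 kt
Leg 2: heading=352.4°, groundspeed=191.5 kt
Leg 3: heading=245.0°, groundspeed=279.7 kt
Leg 4: heading=222.4°, groundspeed=291.0 kt

Leg 1: desired track 17.9°; wind correction -0.6° → command heading 17.3°, groundspeed 185.9 kt
Leg 2: desired track 345.9°; wind correction +6.5° → command heading 352.4°, groundspeed 191.5 kt
Leg 3: desired track 236.4°; wind correction +8.6° → command heading 245.0°, groundspeed 279.7 kt
Leg 4: desired track 217.5°; wind correction +4.9° → command heading 222.4°, groundspeed 291.0 kt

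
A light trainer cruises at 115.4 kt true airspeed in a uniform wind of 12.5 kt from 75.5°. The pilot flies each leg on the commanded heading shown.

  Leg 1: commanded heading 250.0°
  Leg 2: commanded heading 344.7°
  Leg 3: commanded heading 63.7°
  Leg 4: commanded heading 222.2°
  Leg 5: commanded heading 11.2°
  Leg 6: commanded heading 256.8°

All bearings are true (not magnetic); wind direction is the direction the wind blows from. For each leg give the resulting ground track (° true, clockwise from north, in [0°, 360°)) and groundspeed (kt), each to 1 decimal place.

Leg 1: track=250.5°, groundspeed=127.8 kt
Leg 2: track=338.5°, groundspeed=116.2 kt
Leg 3: track=62.3°, groundspeed=103.2 kt
Leg 4: track=225.3°, groundspeed=126.0 kt
Leg 5: track=5.4°, groundspeed=110.6 kt
Leg 6: track=256.7°, groundspeed=127.9 kt

Leg 1: heading 250.0°; drift +0.5° → track 250.5°, groundspeed 127.8 kt
Leg 2: heading 344.7°; drift -6.2° → track 338.5°, groundspeed 116.2 kt
Leg 3: heading 63.7°; drift -1.4° → track 62.3°, groundspeed 103.2 kt
Leg 4: heading 222.2°; drift +3.1° → track 225.3°, groundspeed 126.0 kt
Leg 5: heading 11.2°; drift -5.8° → track 5.4°, groundspeed 110.6 kt
Leg 6: heading 256.8°; drift -0.1° → track 256.7°, groundspeed 127.9 kt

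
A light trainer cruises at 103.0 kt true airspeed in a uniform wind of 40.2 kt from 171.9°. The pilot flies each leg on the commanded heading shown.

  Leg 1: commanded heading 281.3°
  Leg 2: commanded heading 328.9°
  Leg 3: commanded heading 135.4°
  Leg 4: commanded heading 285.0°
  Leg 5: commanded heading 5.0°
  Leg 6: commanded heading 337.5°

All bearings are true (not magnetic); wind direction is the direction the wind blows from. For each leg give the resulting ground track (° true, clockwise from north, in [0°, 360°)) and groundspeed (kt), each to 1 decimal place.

Leg 1: track=299.3°, groundspeed=122.4 kt
Leg 2: track=335.3°, groundspeed=140.9 kt
Leg 3: track=116.7°, groundspeed=74.6 kt
Leg 4: track=302.3°, groundspeed=124.4 kt
Leg 5: track=1.3°, groundspeed=142.4 kt
Leg 6: track=341.5°, groundspeed=142.3 kt

Leg 1: heading 281.3°; drift +18.0° → track 299.3°, groundspeed 122.4 kt
Leg 2: heading 328.9°; drift +6.4° → track 335.3°, groundspeed 140.9 kt
Leg 3: heading 135.4°; drift -18.7° → track 116.7°, groundspeed 74.6 kt
Leg 4: heading 285.0°; drift +17.3° → track 302.3°, groundspeed 124.4 kt
Leg 5: heading 5.0°; drift -3.7° → track 1.3°, groundspeed 142.4 kt
Leg 6: heading 337.5°; drift +4.0° → track 341.5°, groundspeed 142.3 kt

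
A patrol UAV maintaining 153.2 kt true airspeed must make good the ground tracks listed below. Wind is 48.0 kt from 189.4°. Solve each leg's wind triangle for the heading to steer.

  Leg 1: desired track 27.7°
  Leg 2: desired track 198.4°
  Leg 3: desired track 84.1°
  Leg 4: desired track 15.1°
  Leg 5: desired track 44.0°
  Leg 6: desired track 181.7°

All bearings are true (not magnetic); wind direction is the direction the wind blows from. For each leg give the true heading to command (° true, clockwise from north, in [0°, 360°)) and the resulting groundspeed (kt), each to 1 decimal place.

Leg 1: desired track 27.7°; wind correction +5.6° → command heading 33.3°, groundspeed 198.0 kt
Leg 2: desired track 198.4°; wind correction -2.8° → command heading 195.6°, groundspeed 105.6 kt
Leg 3: desired track 84.1°; wind correction +17.6° → command heading 101.7°, groundspeed 158.7 kt
Leg 4: desired track 15.1°; wind correction +1.8° → command heading 16.9°, groundspeed 200.9 kt
Leg 5: desired track 44.0°; wind correction +10.2° → command heading 54.2°, groundspeed 190.3 kt
Leg 6: desired track 181.7°; wind correction +2.4° → command heading 184.1°, groundspeed 105.5 kt

Leg 1: heading=33.3°, groundspeed=198.0 kt
Leg 2: heading=195.6°, groundspeed=105.6 kt
Leg 3: heading=101.7°, groundspeed=158.7 kt
Leg 4: heading=16.9°, groundspeed=200.9 kt
Leg 5: heading=54.2°, groundspeed=190.3 kt
Leg 6: heading=184.1°, groundspeed=105.5 kt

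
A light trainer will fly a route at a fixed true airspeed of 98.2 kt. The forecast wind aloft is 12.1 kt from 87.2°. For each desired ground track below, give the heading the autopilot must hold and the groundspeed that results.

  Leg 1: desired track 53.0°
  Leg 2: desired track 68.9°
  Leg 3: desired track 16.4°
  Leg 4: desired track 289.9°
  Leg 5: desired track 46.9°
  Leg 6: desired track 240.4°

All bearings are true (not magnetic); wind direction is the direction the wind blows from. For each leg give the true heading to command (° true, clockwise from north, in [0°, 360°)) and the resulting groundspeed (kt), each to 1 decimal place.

Leg 1: heading=57.0°, groundspeed=88.0 kt
Leg 2: heading=71.1°, groundspeed=86.6 kt
Leg 3: heading=23.1°, groundspeed=93.6 kt
Leg 4: heading=292.6°, groundspeed=109.3 kt
Leg 5: heading=51.5°, groundspeed=88.7 kt
Leg 6: heading=237.2°, groundspeed=108.8 kt

Leg 1: desired track 53.0°; wind correction +4.0° → command heading 57.0°, groundspeed 88.0 kt
Leg 2: desired track 68.9°; wind correction +2.2° → command heading 71.1°, groundspeed 86.6 kt
Leg 3: desired track 16.4°; wind correction +6.7° → command heading 23.1°, groundspeed 93.6 kt
Leg 4: desired track 289.9°; wind correction +2.7° → command heading 292.6°, groundspeed 109.3 kt
Leg 5: desired track 46.9°; wind correction +4.6° → command heading 51.5°, groundspeed 88.7 kt
Leg 6: desired track 240.4°; wind correction -3.2° → command heading 237.2°, groundspeed 108.8 kt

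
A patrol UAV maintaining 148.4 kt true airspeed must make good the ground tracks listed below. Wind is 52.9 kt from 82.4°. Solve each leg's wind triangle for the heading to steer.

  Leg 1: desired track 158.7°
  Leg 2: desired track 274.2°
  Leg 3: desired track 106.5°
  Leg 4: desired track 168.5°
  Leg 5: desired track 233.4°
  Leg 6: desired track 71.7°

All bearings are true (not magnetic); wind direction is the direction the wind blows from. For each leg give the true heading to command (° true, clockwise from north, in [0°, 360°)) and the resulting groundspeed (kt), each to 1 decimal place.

Leg 1: desired track 158.7°; wind correction -20.3° → command heading 138.4°, groundspeed 126.7 kt
Leg 2: desired track 274.2°; wind correction +4.2° → command heading 278.4°, groundspeed 199.8 kt
Leg 3: desired track 106.5°; wind correction -8.4° → command heading 98.1°, groundspeed 98.5 kt
Leg 4: desired track 168.5°; wind correction -20.8° → command heading 147.7°, groundspeed 135.1 kt
Leg 5: desired track 233.4°; wind correction -10.0° → command heading 223.4°, groundspeed 192.4 kt
Leg 6: desired track 71.7°; wind correction +3.8° → command heading 75.5°, groundspeed 96.1 kt

Leg 1: heading=138.4°, groundspeed=126.7 kt
Leg 2: heading=278.4°, groundspeed=199.8 kt
Leg 3: heading=98.1°, groundspeed=98.5 kt
Leg 4: heading=147.7°, groundspeed=135.1 kt
Leg 5: heading=223.4°, groundspeed=192.4 kt
Leg 6: heading=75.5°, groundspeed=96.1 kt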